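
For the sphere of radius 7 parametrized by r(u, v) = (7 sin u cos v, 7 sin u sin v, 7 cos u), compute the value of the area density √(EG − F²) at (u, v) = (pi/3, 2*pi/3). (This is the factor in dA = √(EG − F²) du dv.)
√(EG − F²)|_{(pi/3, 2*pi/3)} = 49*sqrt(3)/2

E = 49, F = 0, G = 49*sin(u)^2, so EG − F² = 2401*sin(u)^2. Taking the positive square root: √(EG − F²) = 49*Abs(sin(u)). At (u, v) = (pi/3, 2*pi/3): 49*sqrt(3)/2.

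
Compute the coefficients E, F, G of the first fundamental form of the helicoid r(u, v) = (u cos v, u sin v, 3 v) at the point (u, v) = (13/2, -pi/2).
E = 1;  F = 0;  G = 205/4

Partials: r_u = (cos(v), sin(v), 0), r_v = (-u*sin(v), u*cos(v), 3). As functions of (u, v):
  E = r_u · r_u = 1,
  F = r_u · r_v = 0,
  G = r_v · r_v = u^2 + 9.
Evaluating at (u, v) = (13/2, -pi/2): E = 1, F = 0, G = 205/4.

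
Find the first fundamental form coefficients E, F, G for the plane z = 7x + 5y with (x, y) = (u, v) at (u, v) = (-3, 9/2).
E = 50;  F = 35;  G = 26

Partials: r_u = (1, 0, 7), r_v = (0, 1, 5). As functions of (u, v):
  E = r_u · r_u = 50,
  F = r_u · r_v = 35,
  G = r_v · r_v = 26.
Evaluating at (u, v) = (-3, 9/2): E = 50, F = 35, G = 26.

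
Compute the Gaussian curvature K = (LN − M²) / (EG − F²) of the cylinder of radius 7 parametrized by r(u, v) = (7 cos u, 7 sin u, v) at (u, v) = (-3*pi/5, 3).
K = 0

Coefficients of the first fundamental form: E = 49, F = 0, G = 1.
Coefficients of the second fundamental form: L = -7, M = 0, N = 0.
Assemble K = (LN − M²)/(EG − F²) = 0. At (u, v) = (-3*pi/5, 3): K = 0.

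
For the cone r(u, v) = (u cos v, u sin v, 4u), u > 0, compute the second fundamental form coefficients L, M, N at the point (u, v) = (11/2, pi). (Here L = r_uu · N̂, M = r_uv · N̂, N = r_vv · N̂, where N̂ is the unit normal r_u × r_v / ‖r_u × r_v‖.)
L = 0;  M = 0;  N = 22*sqrt(17)/17

Compute the unit normal N̂(u, v) = (-4*sqrt(17)*u*cos(v)/(17*Abs(u)), -4*sqrt(17)*u*sin(v)/(17*Abs(u)), sqrt(17)*u/(17*Abs(u))), and the second partials r_uu, r_uv, r_vv. Take dot products:
  L(u, v) = r_uu · N̂ = 0,
  M(u, v) = r_uv · N̂ = 0,
  N(u, v) = r_vv · N̂ = 4*sqrt(17)*u^2/(17*Abs(u)).
Evaluating at (u, v) = (11/2, pi):
  L = 0, M = 0, N = 22*sqrt(17)/17.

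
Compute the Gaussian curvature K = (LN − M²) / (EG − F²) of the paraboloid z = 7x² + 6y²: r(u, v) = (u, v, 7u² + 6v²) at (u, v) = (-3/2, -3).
K = 42/755161

Coefficients of the first fundamental form: E = 196*u^2 + 1, F = 168*u*v, G = 144*v^2 + 1.
Coefficients of the second fundamental form: L = 14/sqrt(196*u^2 + 144*v^2 + 1), M = 0, N = 12/sqrt(196*u^2 + 144*v^2 + 1).
Assemble K = (LN − M²)/(EG − F²) = 168/(38416*u^4 + 56448*u^2*v^2 + 392*u^2 + 20736*v^4 + 288*v^2 + 1). At (u, v) = (-3/2, -3): K = 42/755161.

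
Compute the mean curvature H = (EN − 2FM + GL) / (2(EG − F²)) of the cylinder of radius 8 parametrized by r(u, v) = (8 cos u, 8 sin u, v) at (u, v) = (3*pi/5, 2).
H = -1/16

With E = 64, F = 0, G = 1, L = -8, M = 0, N = 0, assemble
  H = (EN − 2FM + GL) / (2(EG − F²)) = -1/16.
At (u, v) = (3*pi/5, 2): H = -1/16.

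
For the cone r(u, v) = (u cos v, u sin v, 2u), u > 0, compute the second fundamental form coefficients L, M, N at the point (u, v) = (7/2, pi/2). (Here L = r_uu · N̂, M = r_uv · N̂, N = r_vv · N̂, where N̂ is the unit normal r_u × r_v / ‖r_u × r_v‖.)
L = 0;  M = 0;  N = 7*sqrt(5)/5

Compute the unit normal N̂(u, v) = (-2*sqrt(5)*u*cos(v)/(5*Abs(u)), -2*sqrt(5)*u*sin(v)/(5*Abs(u)), sqrt(5)*u/(5*Abs(u))), and the second partials r_uu, r_uv, r_vv. Take dot products:
  L(u, v) = r_uu · N̂ = 0,
  M(u, v) = r_uv · N̂ = 0,
  N(u, v) = r_vv · N̂ = 2*sqrt(5)*u^2/(5*Abs(u)).
Evaluating at (u, v) = (7/2, pi/2):
  L = 0, M = 0, N = 7*sqrt(5)/5.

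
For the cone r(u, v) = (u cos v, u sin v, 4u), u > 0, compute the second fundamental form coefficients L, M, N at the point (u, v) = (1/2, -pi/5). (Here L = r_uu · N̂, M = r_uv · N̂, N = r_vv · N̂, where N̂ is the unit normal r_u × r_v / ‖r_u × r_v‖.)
L = 0;  M = 0;  N = 2*sqrt(17)/17

Compute the unit normal N̂(u, v) = (-4*sqrt(17)*u*cos(v)/(17*Abs(u)), -4*sqrt(17)*u*sin(v)/(17*Abs(u)), sqrt(17)*u/(17*Abs(u))), and the second partials r_uu, r_uv, r_vv. Take dot products:
  L(u, v) = r_uu · N̂ = 0,
  M(u, v) = r_uv · N̂ = 0,
  N(u, v) = r_vv · N̂ = 4*sqrt(17)*u^2/(17*Abs(u)).
Evaluating at (u, v) = (1/2, -pi/5):
  L = 0, M = 0, N = 2*sqrt(17)/17.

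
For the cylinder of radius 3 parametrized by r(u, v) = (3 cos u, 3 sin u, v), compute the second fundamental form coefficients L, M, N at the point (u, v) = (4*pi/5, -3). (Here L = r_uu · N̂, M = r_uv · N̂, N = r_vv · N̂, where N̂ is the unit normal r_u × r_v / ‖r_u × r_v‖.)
L = -3;  M = 0;  N = 0

Compute the unit normal N̂(u, v) = (cos(u), sin(u), 0), and the second partials r_uu, r_uv, r_vv. Take dot products:
  L(u, v) = r_uu · N̂ = -3,
  M(u, v) = r_uv · N̂ = 0,
  N(u, v) = r_vv · N̂ = 0.
Evaluating at (u, v) = (4*pi/5, -3):
  L = -3, M = 0, N = 0.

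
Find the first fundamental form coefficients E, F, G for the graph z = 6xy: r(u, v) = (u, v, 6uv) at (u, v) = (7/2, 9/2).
E = 730;  F = 567;  G = 442

Partials: r_u = (1, 0, 6*v), r_v = (0, 1, 6*u). As functions of (u, v):
  E = r_u · r_u = 36*v^2 + 1,
  F = r_u · r_v = 36*u*v,
  G = r_v · r_v = 36*u^2 + 1.
Evaluating at (u, v) = (7/2, 9/2): E = 730, F = 567, G = 442.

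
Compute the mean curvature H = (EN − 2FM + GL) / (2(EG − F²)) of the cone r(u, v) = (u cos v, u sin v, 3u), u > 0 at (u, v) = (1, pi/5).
H = 3*sqrt(10)/20

With E = 10, F = 0, G = u^2, L = 0, M = 0, N = 3*sqrt(10)*u^2/(10*Abs(u)), assemble
  H = (EN − 2FM + GL) / (2(EG − F²)) = 3*sqrt(10)/(20*Abs(u)).
At (u, v) = (1, pi/5): H = 3*sqrt(10)/20.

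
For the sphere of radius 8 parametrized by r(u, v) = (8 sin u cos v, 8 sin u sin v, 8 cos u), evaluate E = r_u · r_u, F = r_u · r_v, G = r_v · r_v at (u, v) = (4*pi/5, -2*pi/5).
E = 64;  F = 0;  G = 40 - 8*sqrt(5)

Partials: r_u = (8*cos(u)*cos(v), 8*sin(v)*cos(u), -8*sin(u)), r_v = (-8*sin(u)*sin(v), 8*sin(u)*cos(v), 0). As functions of (u, v):
  E = r_u · r_u = 64,
  F = r_u · r_v = 0,
  G = r_v · r_v = 64*sin(u)^2.
Evaluating at (u, v) = (4*pi/5, -2*pi/5): E = 64, F = 0, G = 40 - 8*sqrt(5).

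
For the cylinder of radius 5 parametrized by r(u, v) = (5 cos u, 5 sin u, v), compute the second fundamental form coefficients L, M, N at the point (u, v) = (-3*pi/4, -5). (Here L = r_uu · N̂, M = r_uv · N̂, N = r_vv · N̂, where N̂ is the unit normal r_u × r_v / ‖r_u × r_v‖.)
L = -5;  M = 0;  N = 0

Compute the unit normal N̂(u, v) = (cos(u), sin(u), 0), and the second partials r_uu, r_uv, r_vv. Take dot products:
  L(u, v) = r_uu · N̂ = -5,
  M(u, v) = r_uv · N̂ = 0,
  N(u, v) = r_vv · N̂ = 0.
Evaluating at (u, v) = (-3*pi/4, -5):
  L = -5, M = 0, N = 0.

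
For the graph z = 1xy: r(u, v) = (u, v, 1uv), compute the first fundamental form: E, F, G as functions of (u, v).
E = v^2 + 1;  F = u*v;  G = u^2 + 1

Compute partials: r_u = (1, 0, v), r_v = (0, 1, u). Then
  E = r_u · r_u = v^2 + 1,
  F = r_u · r_v = u*v,
  G = r_v · r_v = u^2 + 1.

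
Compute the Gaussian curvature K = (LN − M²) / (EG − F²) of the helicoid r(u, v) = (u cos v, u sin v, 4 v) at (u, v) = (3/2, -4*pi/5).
K = -256/5329

Coefficients of the first fundamental form: E = 1, F = 0, G = u^2 + 16.
Coefficients of the second fundamental form: L = 0, M = -4/sqrt(u^2 + 16), N = 0.
Assemble K = (LN − M²)/(EG − F²) = -16/(u^2 + 16)^2. At (u, v) = (3/2, -4*pi/5): K = -256/5329.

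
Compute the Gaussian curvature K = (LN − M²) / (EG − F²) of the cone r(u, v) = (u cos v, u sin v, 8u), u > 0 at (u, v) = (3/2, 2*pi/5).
K = 0

Coefficients of the first fundamental form: E = 65, F = 0, G = u^2.
Coefficients of the second fundamental form: L = 0, M = 0, N = 8*sqrt(65)*u^2/(65*Abs(u)).
Assemble K = (LN − M²)/(EG − F²) = 0. At (u, v) = (3/2, 2*pi/5): K = 0.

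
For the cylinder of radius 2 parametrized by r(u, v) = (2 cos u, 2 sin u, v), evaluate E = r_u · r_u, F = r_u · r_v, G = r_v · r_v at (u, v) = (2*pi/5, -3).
E = 4;  F = 0;  G = 1

Partials: r_u = (-2*sin(u), 2*cos(u), 0), r_v = (0, 0, 1). As functions of (u, v):
  E = r_u · r_u = 4,
  F = r_u · r_v = 0,
  G = r_v · r_v = 1.
Evaluating at (u, v) = (2*pi/5, -3): E = 4, F = 0, G = 1.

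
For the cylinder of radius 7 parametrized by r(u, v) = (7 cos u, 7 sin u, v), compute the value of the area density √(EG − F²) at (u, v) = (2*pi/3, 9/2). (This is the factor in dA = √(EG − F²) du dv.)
√(EG − F²)|_{(2*pi/3, 9/2)} = 7

E = 49, F = 0, G = 1, so EG − F² = 49. Taking the positive square root: √(EG − F²) = 7. At (u, v) = (2*pi/3, 9/2): 7.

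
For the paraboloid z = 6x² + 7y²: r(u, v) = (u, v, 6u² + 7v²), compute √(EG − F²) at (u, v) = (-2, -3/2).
√(EG − F²)|_{(-2, -3/2)} = sqrt(1018)

E = 144*u^2 + 1, F = 168*u*v, G = 196*v^2 + 1; EG − F² = 144*u^2 + 196*v^2 + 1; √(EG − F²) = sqrt(144*u^2 + 196*v^2 + 1). At the given point: sqrt(1018).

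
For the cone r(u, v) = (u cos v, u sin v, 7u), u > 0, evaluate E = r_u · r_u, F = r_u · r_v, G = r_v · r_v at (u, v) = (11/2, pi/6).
E = 50;  F = 0;  G = 121/4

Partials: r_u = (cos(v), sin(v), 7), r_v = (-u*sin(v), u*cos(v), 0). As functions of (u, v):
  E = r_u · r_u = 50,
  F = r_u · r_v = 0,
  G = r_v · r_v = u^2.
Evaluating at (u, v) = (11/2, pi/6): E = 50, F = 0, G = 121/4.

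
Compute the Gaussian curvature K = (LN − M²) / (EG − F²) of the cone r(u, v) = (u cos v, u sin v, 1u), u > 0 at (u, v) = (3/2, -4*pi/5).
K = 0

Coefficients of the first fundamental form: E = 2, F = 0, G = u^2.
Coefficients of the second fundamental form: L = 0, M = 0, N = sqrt(2)*u^2/(2*Abs(u)).
Assemble K = (LN − M²)/(EG − F²) = 0. At (u, v) = (3/2, -4*pi/5): K = 0.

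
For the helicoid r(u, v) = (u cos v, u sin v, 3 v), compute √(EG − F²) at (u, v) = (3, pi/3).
√(EG − F²)|_{(3, pi/3)} = 3*sqrt(2)

E = 1, F = 0, G = u^2 + 9; EG − F² = u^2 + 9; √(EG − F²) = sqrt(u^2 + 9). At the given point: 3*sqrt(2).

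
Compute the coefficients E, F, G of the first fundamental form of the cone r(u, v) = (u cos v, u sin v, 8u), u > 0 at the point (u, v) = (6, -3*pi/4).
E = 65;  F = 0;  G = 36

Partials: r_u = (cos(v), sin(v), 8), r_v = (-u*sin(v), u*cos(v), 0). As functions of (u, v):
  E = r_u · r_u = 65,
  F = r_u · r_v = 0,
  G = r_v · r_v = u^2.
Evaluating at (u, v) = (6, -3*pi/4): E = 65, F = 0, G = 36.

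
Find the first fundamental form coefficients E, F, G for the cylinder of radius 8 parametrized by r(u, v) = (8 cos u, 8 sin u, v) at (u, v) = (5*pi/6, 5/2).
E = 64;  F = 0;  G = 1

Partials: r_u = (-8*sin(u), 8*cos(u), 0), r_v = (0, 0, 1). As functions of (u, v):
  E = r_u · r_u = 64,
  F = r_u · r_v = 0,
  G = r_v · r_v = 1.
Evaluating at (u, v) = (5*pi/6, 5/2): E = 64, F = 0, G = 1.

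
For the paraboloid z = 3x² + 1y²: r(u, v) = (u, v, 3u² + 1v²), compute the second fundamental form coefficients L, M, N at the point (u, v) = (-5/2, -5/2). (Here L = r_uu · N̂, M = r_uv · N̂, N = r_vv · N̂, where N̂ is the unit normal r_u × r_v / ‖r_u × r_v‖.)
L = 6*sqrt(251)/251;  M = 0;  N = 2*sqrt(251)/251

Compute the unit normal N̂(u, v) = (-6*u/sqrt(36*u^2 + 4*v^2 + 1), -2*v/sqrt(36*u^2 + 4*v^2 + 1), 1/sqrt(36*u^2 + 4*v^2 + 1)), and the second partials r_uu, r_uv, r_vv. Take dot products:
  L(u, v) = r_uu · N̂ = 6/sqrt(36*u^2 + 4*v^2 + 1),
  M(u, v) = r_uv · N̂ = 0,
  N(u, v) = r_vv · N̂ = 2/sqrt(36*u^2 + 4*v^2 + 1).
Evaluating at (u, v) = (-5/2, -5/2):
  L = 6*sqrt(251)/251, M = 0, N = 2*sqrt(251)/251.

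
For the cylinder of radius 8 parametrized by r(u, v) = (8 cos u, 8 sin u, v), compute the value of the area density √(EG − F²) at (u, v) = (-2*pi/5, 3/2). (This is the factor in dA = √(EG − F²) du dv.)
√(EG − F²)|_{(-2*pi/5, 3/2)} = 8

E = 64, F = 0, G = 1, so EG − F² = 64. Taking the positive square root: √(EG − F²) = 8. At (u, v) = (-2*pi/5, 3/2): 8.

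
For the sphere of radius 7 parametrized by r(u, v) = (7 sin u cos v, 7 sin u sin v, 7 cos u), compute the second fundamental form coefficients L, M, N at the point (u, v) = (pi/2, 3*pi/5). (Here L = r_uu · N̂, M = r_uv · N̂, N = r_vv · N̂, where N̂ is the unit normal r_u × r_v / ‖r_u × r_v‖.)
L = -7;  M = 0;  N = -7

Compute the unit normal N̂(u, v) = (sin(u)^2*cos(v)/Abs(sin(u)), sin(u)^2*sin(v)/Abs(sin(u)), sin(2*u)/(2*Abs(sin(u)))), and the second partials r_uu, r_uv, r_vv. Take dot products:
  L(u, v) = r_uu · N̂ = -7*sin(u)/Abs(sin(u)),
  M(u, v) = r_uv · N̂ = 0,
  N(u, v) = r_vv · N̂ = -7*sin(u)^3/Abs(sin(u)).
Evaluating at (u, v) = (pi/2, 3*pi/5):
  L = -7, M = 0, N = -7.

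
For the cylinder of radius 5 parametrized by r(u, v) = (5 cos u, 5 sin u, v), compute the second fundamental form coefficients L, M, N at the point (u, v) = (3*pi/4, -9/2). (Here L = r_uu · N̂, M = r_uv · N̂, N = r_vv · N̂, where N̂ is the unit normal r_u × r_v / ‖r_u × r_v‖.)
L = -5;  M = 0;  N = 0

Compute the unit normal N̂(u, v) = (cos(u), sin(u), 0), and the second partials r_uu, r_uv, r_vv. Take dot products:
  L(u, v) = r_uu · N̂ = -5,
  M(u, v) = r_uv · N̂ = 0,
  N(u, v) = r_vv · N̂ = 0.
Evaluating at (u, v) = (3*pi/4, -9/2):
  L = -5, M = 0, N = 0.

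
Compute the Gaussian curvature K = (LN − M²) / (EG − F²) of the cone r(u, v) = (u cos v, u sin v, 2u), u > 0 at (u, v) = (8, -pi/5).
K = 0

Coefficients of the first fundamental form: E = 5, F = 0, G = u^2.
Coefficients of the second fundamental form: L = 0, M = 0, N = 2*sqrt(5)*u^2/(5*Abs(u)).
Assemble K = (LN − M²)/(EG − F²) = 0. At (u, v) = (8, -pi/5): K = 0.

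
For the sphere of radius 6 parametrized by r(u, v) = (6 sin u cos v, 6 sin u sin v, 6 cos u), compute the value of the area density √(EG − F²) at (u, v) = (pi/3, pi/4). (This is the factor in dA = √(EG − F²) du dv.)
√(EG − F²)|_{(pi/3, pi/4)} = 18*sqrt(3)

E = 36, F = 0, G = 36*sin(u)^2, so EG − F² = 1296*sin(u)^2. Taking the positive square root: √(EG − F²) = 36*Abs(sin(u)). At (u, v) = (pi/3, pi/4): 18*sqrt(3).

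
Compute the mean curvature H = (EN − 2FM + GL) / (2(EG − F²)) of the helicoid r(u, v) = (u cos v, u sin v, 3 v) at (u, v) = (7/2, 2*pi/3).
H = 0

With E = 1, F = 0, G = u^2 + 9, L = 0, M = -3/sqrt(u^2 + 9), N = 0, assemble
  H = (EN − 2FM + GL) / (2(EG − F²)) = 0.
At (u, v) = (7/2, 2*pi/3): H = 0.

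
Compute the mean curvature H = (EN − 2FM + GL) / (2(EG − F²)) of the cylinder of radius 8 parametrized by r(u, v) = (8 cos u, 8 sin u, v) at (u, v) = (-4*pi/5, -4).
H = -1/16

With E = 64, F = 0, G = 1, L = -8, M = 0, N = 0, assemble
  H = (EN − 2FM + GL) / (2(EG − F²)) = -1/16.
At (u, v) = (-4*pi/5, -4): H = -1/16.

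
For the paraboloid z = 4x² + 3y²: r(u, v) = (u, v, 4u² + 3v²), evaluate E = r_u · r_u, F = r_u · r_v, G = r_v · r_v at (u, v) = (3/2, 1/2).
E = 145;  F = 36;  G = 10

Partials: r_u = (1, 0, 8*u), r_v = (0, 1, 6*v). As functions of (u, v):
  E = r_u · r_u = 64*u^2 + 1,
  F = r_u · r_v = 48*u*v,
  G = r_v · r_v = 36*v^2 + 1.
Evaluating at (u, v) = (3/2, 1/2): E = 145, F = 36, G = 10.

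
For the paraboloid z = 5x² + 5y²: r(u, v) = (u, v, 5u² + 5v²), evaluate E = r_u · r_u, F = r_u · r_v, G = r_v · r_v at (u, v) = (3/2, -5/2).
E = 226;  F = -375;  G = 626

Partials: r_u = (1, 0, 10*u), r_v = (0, 1, 10*v). As functions of (u, v):
  E = r_u · r_u = 100*u^2 + 1,
  F = r_u · r_v = 100*u*v,
  G = r_v · r_v = 100*v^2 + 1.
Evaluating at (u, v) = (3/2, -5/2): E = 226, F = -375, G = 626.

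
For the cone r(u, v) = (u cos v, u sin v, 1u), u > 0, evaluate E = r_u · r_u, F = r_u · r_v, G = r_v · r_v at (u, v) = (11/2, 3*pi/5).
E = 2;  F = 0;  G = 121/4

Partials: r_u = (cos(v), sin(v), 1), r_v = (-u*sin(v), u*cos(v), 0). As functions of (u, v):
  E = r_u · r_u = 2,
  F = r_u · r_v = 0,
  G = r_v · r_v = u^2.
Evaluating at (u, v) = (11/2, 3*pi/5): E = 2, F = 0, G = 121/4.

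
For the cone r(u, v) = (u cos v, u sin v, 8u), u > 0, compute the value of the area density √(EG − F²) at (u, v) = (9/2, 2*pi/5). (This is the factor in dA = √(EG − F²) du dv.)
√(EG − F²)|_{(9/2, 2*pi/5)} = 9*sqrt(65)/2

E = 65, F = 0, G = u^2, so EG − F² = 65*u^2. Taking the positive square root: √(EG − F²) = sqrt(65)*Abs(u). At (u, v) = (9/2, 2*pi/5): 9*sqrt(65)/2.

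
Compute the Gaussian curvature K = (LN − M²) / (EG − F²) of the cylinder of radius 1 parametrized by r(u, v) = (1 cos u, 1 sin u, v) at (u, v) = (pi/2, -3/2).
K = 0

Coefficients of the first fundamental form: E = 1, F = 0, G = 1.
Coefficients of the second fundamental form: L = -1, M = 0, N = 0.
Assemble K = (LN − M²)/(EG − F²) = 0. At (u, v) = (pi/2, -3/2): K = 0.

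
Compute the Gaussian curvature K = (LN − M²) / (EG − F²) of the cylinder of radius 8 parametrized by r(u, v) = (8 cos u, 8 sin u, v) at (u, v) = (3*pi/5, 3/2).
K = 0

Coefficients of the first fundamental form: E = 64, F = 0, G = 1.
Coefficients of the second fundamental form: L = -8, M = 0, N = 0.
Assemble K = (LN − M²)/(EG − F²) = 0. At (u, v) = (3*pi/5, 3/2): K = 0.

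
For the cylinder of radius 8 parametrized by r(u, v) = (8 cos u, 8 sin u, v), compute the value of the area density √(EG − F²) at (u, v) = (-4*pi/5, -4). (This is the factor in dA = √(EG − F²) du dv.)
√(EG − F²)|_{(-4*pi/5, -4)} = 8

E = 64, F = 0, G = 1, so EG − F² = 64. Taking the positive square root: √(EG − F²) = 8. At (u, v) = (-4*pi/5, -4): 8.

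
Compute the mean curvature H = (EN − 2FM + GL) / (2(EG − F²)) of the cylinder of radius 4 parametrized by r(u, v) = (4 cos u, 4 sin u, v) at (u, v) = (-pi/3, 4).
H = -1/8

With E = 16, F = 0, G = 1, L = -4, M = 0, N = 0, assemble
  H = (EN − 2FM + GL) / (2(EG − F²)) = -1/8.
At (u, v) = (-pi/3, 4): H = -1/8.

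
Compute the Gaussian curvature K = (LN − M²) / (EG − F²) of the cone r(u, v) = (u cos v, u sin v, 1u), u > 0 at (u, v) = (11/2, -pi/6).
K = 0

Coefficients of the first fundamental form: E = 2, F = 0, G = u^2.
Coefficients of the second fundamental form: L = 0, M = 0, N = sqrt(2)*u^2/(2*Abs(u)).
Assemble K = (LN − M²)/(EG − F²) = 0. At (u, v) = (11/2, -pi/6): K = 0.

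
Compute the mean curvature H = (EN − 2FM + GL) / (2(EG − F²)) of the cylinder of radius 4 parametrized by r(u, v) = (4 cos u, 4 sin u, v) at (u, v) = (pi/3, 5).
H = -1/8

With E = 16, F = 0, G = 1, L = -4, M = 0, N = 0, assemble
  H = (EN − 2FM + GL) / (2(EG − F²)) = -1/8.
At (u, v) = (pi/3, 5): H = -1/8.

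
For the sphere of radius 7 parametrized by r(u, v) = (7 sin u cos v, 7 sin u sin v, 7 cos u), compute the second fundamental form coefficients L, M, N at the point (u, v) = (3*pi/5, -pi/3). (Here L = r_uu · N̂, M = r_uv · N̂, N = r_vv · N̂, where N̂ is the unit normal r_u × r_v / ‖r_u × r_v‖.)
L = -7;  M = 0;  N = -35/8 - 7*sqrt(5)/8

Compute the unit normal N̂(u, v) = (sin(u)^2*cos(v)/Abs(sin(u)), sin(u)^2*sin(v)/Abs(sin(u)), sin(2*u)/(2*Abs(sin(u)))), and the second partials r_uu, r_uv, r_vv. Take dot products:
  L(u, v) = r_uu · N̂ = -7*sin(u)/Abs(sin(u)),
  M(u, v) = r_uv · N̂ = 0,
  N(u, v) = r_vv · N̂ = -7*sin(u)^3/Abs(sin(u)).
Evaluating at (u, v) = (3*pi/5, -pi/3):
  L = -7, M = 0, N = -35/8 - 7*sqrt(5)/8.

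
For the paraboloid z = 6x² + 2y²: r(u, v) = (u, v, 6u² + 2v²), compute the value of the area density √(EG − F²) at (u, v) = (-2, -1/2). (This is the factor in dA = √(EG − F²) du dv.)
√(EG − F²)|_{(-2, -1/2)} = sqrt(581)

E = 144*u^2 + 1, F = 48*u*v, G = 16*v^2 + 1, so EG − F² = 144*u^2 + 16*v^2 + 1. Taking the positive square root: √(EG − F²) = sqrt(144*u^2 + 16*v^2 + 1). At (u, v) = (-2, -1/2): sqrt(581).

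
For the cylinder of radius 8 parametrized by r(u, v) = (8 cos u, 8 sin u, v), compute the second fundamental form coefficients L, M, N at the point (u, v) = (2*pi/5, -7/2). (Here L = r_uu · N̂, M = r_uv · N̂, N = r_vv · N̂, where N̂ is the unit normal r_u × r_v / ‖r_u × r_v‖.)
L = -8;  M = 0;  N = 0

Compute the unit normal N̂(u, v) = (cos(u), sin(u), 0), and the second partials r_uu, r_uv, r_vv. Take dot products:
  L(u, v) = r_uu · N̂ = -8,
  M(u, v) = r_uv · N̂ = 0,
  N(u, v) = r_vv · N̂ = 0.
Evaluating at (u, v) = (2*pi/5, -7/2):
  L = -8, M = 0, N = 0.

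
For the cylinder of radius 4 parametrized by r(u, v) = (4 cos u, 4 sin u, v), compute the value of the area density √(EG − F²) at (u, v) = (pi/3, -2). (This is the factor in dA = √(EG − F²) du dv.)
√(EG − F²)|_{(pi/3, -2)} = 4

E = 16, F = 0, G = 1, so EG − F² = 16. Taking the positive square root: √(EG − F²) = 4. At (u, v) = (pi/3, -2): 4.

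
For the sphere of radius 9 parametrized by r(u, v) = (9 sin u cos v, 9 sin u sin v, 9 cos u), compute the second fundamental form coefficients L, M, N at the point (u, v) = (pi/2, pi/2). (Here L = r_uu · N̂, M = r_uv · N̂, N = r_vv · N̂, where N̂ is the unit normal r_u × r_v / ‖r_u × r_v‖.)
L = -9;  M = 0;  N = -9

Compute the unit normal N̂(u, v) = (sin(u)^2*cos(v)/Abs(sin(u)), sin(u)^2*sin(v)/Abs(sin(u)), sin(2*u)/(2*Abs(sin(u)))), and the second partials r_uu, r_uv, r_vv. Take dot products:
  L(u, v) = r_uu · N̂ = -9*sin(u)/Abs(sin(u)),
  M(u, v) = r_uv · N̂ = 0,
  N(u, v) = r_vv · N̂ = -9*sin(u)^3/Abs(sin(u)).
Evaluating at (u, v) = (pi/2, pi/2):
  L = -9, M = 0, N = -9.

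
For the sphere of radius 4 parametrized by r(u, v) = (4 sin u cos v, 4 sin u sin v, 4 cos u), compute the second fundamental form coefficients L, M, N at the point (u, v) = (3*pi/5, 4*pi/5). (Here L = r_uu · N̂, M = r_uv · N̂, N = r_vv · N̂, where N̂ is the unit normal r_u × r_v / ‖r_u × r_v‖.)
L = -4;  M = 0;  N = -5/2 - sqrt(5)/2

Compute the unit normal N̂(u, v) = (sin(u)^2*cos(v)/Abs(sin(u)), sin(u)^2*sin(v)/Abs(sin(u)), sin(2*u)/(2*Abs(sin(u)))), and the second partials r_uu, r_uv, r_vv. Take dot products:
  L(u, v) = r_uu · N̂ = -4*sin(u)/Abs(sin(u)),
  M(u, v) = r_uv · N̂ = 0,
  N(u, v) = r_vv · N̂ = -4*sin(u)^3/Abs(sin(u)).
Evaluating at (u, v) = (3*pi/5, 4*pi/5):
  L = -4, M = 0, N = -5/2 - sqrt(5)/2.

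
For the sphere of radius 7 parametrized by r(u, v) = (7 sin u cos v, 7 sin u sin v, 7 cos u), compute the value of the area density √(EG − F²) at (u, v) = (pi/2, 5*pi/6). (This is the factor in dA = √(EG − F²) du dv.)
√(EG − F²)|_{(pi/2, 5*pi/6)} = 49

E = 49, F = 0, G = 49*sin(u)^2, so EG − F² = 2401*sin(u)^2. Taking the positive square root: √(EG − F²) = 49*Abs(sin(u)). At (u, v) = (pi/2, 5*pi/6): 49.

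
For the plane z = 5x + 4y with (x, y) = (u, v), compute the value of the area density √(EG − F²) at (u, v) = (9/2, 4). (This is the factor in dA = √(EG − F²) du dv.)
√(EG − F²)|_{(9/2, 4)} = sqrt(42)

E = 26, F = 20, G = 17, so EG − F² = 42. Taking the positive square root: √(EG − F²) = sqrt(42). At (u, v) = (9/2, 4): sqrt(42).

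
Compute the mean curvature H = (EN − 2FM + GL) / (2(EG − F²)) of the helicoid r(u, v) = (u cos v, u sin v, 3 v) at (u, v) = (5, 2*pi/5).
H = 0

With E = 1, F = 0, G = u^2 + 9, L = 0, M = -3/sqrt(u^2 + 9), N = 0, assemble
  H = (EN − 2FM + GL) / (2(EG − F²)) = 0.
At (u, v) = (5, 2*pi/5): H = 0.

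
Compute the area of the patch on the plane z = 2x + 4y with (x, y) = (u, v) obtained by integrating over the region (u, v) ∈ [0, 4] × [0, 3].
Area = 12*sqrt(21)

Area = ∫∫ √(EG − F²) du dv with √(EG − F²) = sqrt(21). Integrating over [0, 4] × [0, 3] gives 12*sqrt(21).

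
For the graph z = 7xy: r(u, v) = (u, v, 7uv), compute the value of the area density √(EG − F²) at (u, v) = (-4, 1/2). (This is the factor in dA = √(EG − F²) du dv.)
√(EG − F²)|_{(-4, 1/2)} = sqrt(3189)/2

E = 49*v^2 + 1, F = 49*u*v, G = 49*u^2 + 1, so EG − F² = 49*u^2 + 49*v^2 + 1. Taking the positive square root: √(EG − F²) = sqrt(49*u^2 + 49*v^2 + 1). At (u, v) = (-4, 1/2): sqrt(3189)/2.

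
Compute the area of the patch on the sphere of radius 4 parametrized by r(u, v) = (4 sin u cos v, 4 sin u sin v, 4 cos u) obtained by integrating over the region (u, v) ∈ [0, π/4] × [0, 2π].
Area = 16*pi*(2 - sqrt(2))

Area = ∫∫ √(EG − F²) du dv with √(EG − F²) = 16*Abs(sin(u)). Integrating over [0, π/4] × [0, 2π] gives 16*pi*(2 - sqrt(2)).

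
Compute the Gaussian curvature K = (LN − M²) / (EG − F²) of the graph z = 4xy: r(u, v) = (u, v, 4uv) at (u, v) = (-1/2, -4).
K = -16/68121

Coefficients of the first fundamental form: E = 16*v^2 + 1, F = 16*u*v, G = 16*u^2 + 1.
Coefficients of the second fundamental form: L = 0, M = 4/sqrt(16*u^2 + 16*v^2 + 1), N = 0.
Assemble K = (LN − M²)/(EG − F²) = -16/(256*u^4 + 512*u^2*v^2 + 32*u^2 + 256*v^4 + 32*v^2 + 1). At (u, v) = (-1/2, -4): K = -16/68121.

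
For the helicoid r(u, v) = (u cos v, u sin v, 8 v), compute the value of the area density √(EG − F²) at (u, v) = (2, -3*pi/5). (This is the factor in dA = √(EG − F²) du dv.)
√(EG − F²)|_{(2, -3*pi/5)} = 2*sqrt(17)

E = 1, F = 0, G = u^2 + 64, so EG − F² = u^2 + 64. Taking the positive square root: √(EG − F²) = sqrt(u^2 + 64). At (u, v) = (2, -3*pi/5): 2*sqrt(17).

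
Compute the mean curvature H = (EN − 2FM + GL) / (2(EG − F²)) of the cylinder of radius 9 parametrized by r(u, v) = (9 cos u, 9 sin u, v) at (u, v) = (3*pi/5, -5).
H = -1/18

With E = 81, F = 0, G = 1, L = -9, M = 0, N = 0, assemble
  H = (EN − 2FM + GL) / (2(EG − F²)) = -1/18.
At (u, v) = (3*pi/5, -5): H = -1/18.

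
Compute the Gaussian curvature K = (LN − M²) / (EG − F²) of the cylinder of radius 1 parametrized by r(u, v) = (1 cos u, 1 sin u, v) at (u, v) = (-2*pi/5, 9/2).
K = 0

Coefficients of the first fundamental form: E = 1, F = 0, G = 1.
Coefficients of the second fundamental form: L = -1, M = 0, N = 0.
Assemble K = (LN − M²)/(EG − F²) = 0. At (u, v) = (-2*pi/5, 9/2): K = 0.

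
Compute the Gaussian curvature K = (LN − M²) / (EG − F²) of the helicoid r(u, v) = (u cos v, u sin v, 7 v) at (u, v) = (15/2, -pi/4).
K = -784/177241

Coefficients of the first fundamental form: E = 1, F = 0, G = u^2 + 49.
Coefficients of the second fundamental form: L = 0, M = -7/sqrt(u^2 + 49), N = 0.
Assemble K = (LN − M²)/(EG − F²) = -49/(u^2 + 49)^2. At (u, v) = (15/2, -pi/4): K = -784/177241.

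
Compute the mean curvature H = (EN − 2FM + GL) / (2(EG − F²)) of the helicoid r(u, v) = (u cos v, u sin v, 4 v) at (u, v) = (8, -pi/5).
H = 0

With E = 1, F = 0, G = u^2 + 16, L = 0, M = -4/sqrt(u^2 + 16), N = 0, assemble
  H = (EN − 2FM + GL) / (2(EG − F²)) = 0.
At (u, v) = (8, -pi/5): H = 0.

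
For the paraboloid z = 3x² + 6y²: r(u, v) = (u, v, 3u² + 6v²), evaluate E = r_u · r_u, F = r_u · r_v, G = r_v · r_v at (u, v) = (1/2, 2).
E = 10;  F = 72;  G = 577

Partials: r_u = (1, 0, 6*u), r_v = (0, 1, 12*v). As functions of (u, v):
  E = r_u · r_u = 36*u^2 + 1,
  F = r_u · r_v = 72*u*v,
  G = r_v · r_v = 144*v^2 + 1.
Evaluating at (u, v) = (1/2, 2): E = 10, F = 72, G = 577.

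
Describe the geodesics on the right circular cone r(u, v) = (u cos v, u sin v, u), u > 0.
The cone is flat away from the apex (K = 0). Slitting along a generator and unrolling gives an isometry to a sector of the plane; geodesics are the pre-images of straight lines in that sector. In particular, generators (v = const) are geodesics, and generic geodesics spiral from a minimum-distance point before returning to infinity.

For this cone, E = 2, F = 0, G = u², so EG − F² = 2u² > 0 (u > 0), and direct computation gives K = 0 away from the apex. Flatness lets us unroll the cone along a generator into a planar sector of angle 2π/√2 = π√2 ≈ 4.44 rad; geodesics on the cone are exactly the curves that develop to straight lines in this sector. Generators (v = const) develop to rays through the sector's vertex and are geodesics; the circles u = const develop to circular arcs and are not geodesics.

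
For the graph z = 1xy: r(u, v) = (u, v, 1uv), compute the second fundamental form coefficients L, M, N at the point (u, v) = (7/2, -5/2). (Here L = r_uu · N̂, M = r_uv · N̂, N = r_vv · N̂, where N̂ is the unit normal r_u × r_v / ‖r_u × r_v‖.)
L = 0;  M = sqrt(78)/39;  N = 0

Compute the unit normal N̂(u, v) = (-v/sqrt(u^2 + v^2 + 1), -u/sqrt(u^2 + v^2 + 1), 1/sqrt(u^2 + v^2 + 1)), and the second partials r_uu, r_uv, r_vv. Take dot products:
  L(u, v) = r_uu · N̂ = 0,
  M(u, v) = r_uv · N̂ = 1/sqrt(u^2 + v^2 + 1),
  N(u, v) = r_vv · N̂ = 0.
Evaluating at (u, v) = (7/2, -5/2):
  L = 0, M = sqrt(78)/39, N = 0.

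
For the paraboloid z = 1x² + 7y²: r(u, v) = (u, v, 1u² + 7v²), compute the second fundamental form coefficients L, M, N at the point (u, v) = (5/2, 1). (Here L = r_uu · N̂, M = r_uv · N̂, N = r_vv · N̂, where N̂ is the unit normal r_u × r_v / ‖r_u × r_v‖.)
L = sqrt(222)/111;  M = 0;  N = 7*sqrt(222)/111

Compute the unit normal N̂(u, v) = (-2*u/sqrt(4*u^2 + 196*v^2 + 1), -14*v/sqrt(4*u^2 + 196*v^2 + 1), 1/sqrt(4*u^2 + 196*v^2 + 1)), and the second partials r_uu, r_uv, r_vv. Take dot products:
  L(u, v) = r_uu · N̂ = 2/sqrt(4*u^2 + 196*v^2 + 1),
  M(u, v) = r_uv · N̂ = 0,
  N(u, v) = r_vv · N̂ = 14/sqrt(4*u^2 + 196*v^2 + 1).
Evaluating at (u, v) = (5/2, 1):
  L = sqrt(222)/111, M = 0, N = 7*sqrt(222)/111.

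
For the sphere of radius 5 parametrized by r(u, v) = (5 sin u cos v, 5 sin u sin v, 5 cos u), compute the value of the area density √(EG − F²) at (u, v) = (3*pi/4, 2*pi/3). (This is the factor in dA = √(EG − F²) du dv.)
√(EG − F²)|_{(3*pi/4, 2*pi/3)} = 25*sqrt(2)/2

E = 25, F = 0, G = 25*sin(u)^2, so EG − F² = 625*sin(u)^2. Taking the positive square root: √(EG − F²) = 25*Abs(sin(u)). At (u, v) = (3*pi/4, 2*pi/3): 25*sqrt(2)/2.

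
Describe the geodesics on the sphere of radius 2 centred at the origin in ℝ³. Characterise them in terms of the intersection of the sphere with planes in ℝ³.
Geodesics on the sphere of radius 2 are great circles — circles of radius 2 obtained as the intersection of the sphere with planes through the origin (the centre of the sphere).

A curve α(t) of nonzero constant speed on the sphere of radius 2 is a geodesic iff its acceleration α̈ is everywhere normal to the surface, i.e. parallel to the radial vector α(t). Then d/dt(α × α̇) = α̇ × α̇ + α × α̈ = 0, so α × α̇ is a constant vector n ≠ 0 and α(t) · n = 0 for all t: α lies in the plane through the origin with normal n. The intersection of that plane with the sphere is a circle of radius 2 (a great circle). Conversely, a great circle traversed at constant speed has centripetal acceleration pointing at the origin, hence normal to the sphere, so every great circle is a geodesic.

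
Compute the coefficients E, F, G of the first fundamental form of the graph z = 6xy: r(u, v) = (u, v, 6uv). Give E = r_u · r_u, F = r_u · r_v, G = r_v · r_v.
E = 36*v^2 + 1;  F = 36*u*v;  G = 36*u^2 + 1

Compute partials: r_u = (1, 0, 6*v), r_v = (0, 1, 6*u). Then
  E = r_u · r_u = 36*v^2 + 1,
  F = r_u · r_v = 36*u*v,
  G = r_v · r_v = 36*u^2 + 1.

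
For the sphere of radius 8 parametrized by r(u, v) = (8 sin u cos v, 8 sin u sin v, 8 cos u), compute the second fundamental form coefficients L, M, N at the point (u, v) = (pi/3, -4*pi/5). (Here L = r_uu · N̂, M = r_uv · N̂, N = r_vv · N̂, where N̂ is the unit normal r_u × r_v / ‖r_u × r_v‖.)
L = -8;  M = 0;  N = -6

Compute the unit normal N̂(u, v) = (sin(u)^2*cos(v)/Abs(sin(u)), sin(u)^2*sin(v)/Abs(sin(u)), sin(2*u)/(2*Abs(sin(u)))), and the second partials r_uu, r_uv, r_vv. Take dot products:
  L(u, v) = r_uu · N̂ = -8*sin(u)/Abs(sin(u)),
  M(u, v) = r_uv · N̂ = 0,
  N(u, v) = r_vv · N̂ = -8*sin(u)^3/Abs(sin(u)).
Evaluating at (u, v) = (pi/3, -4*pi/5):
  L = -8, M = 0, N = -6.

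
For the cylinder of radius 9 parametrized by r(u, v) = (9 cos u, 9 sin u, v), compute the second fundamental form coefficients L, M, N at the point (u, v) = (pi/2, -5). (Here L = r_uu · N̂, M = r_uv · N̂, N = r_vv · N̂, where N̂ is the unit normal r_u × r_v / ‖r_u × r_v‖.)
L = -9;  M = 0;  N = 0

Compute the unit normal N̂(u, v) = (cos(u), sin(u), 0), and the second partials r_uu, r_uv, r_vv. Take dot products:
  L(u, v) = r_uu · N̂ = -9,
  M(u, v) = r_uv · N̂ = 0,
  N(u, v) = r_vv · N̂ = 0.
Evaluating at (u, v) = (pi/2, -5):
  L = -9, M = 0, N = 0.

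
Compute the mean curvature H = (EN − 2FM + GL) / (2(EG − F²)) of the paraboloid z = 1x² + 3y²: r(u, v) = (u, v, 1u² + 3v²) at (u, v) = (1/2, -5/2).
H = 232*sqrt(227)/51529

With E = 4*u^2 + 1, F = 12*u*v, G = 36*v^2 + 1, L = 2/sqrt(4*u^2 + 36*v^2 + 1), M = 0, N = 6/sqrt(4*u^2 + 36*v^2 + 1), assemble
  H = (EN − 2FM + GL) / (2(EG − F²)) = 4*(3*u^2 + 9*v^2 + 1)/(4*u^2 + 36*v^2 + 1)^(3/2).
At (u, v) = (1/2, -5/2): H = 232*sqrt(227)/51529.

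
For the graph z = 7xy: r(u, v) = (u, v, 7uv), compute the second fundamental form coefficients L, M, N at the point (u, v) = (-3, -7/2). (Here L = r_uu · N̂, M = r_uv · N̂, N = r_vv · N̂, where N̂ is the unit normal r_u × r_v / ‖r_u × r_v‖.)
L = 0;  M = 14*sqrt(4169)/4169;  N = 0

Compute the unit normal N̂(u, v) = (-7*v/sqrt(49*u^2 + 49*v^2 + 1), -7*u/sqrt(49*u^2 + 49*v^2 + 1), 1/sqrt(49*u^2 + 49*v^2 + 1)), and the second partials r_uu, r_uv, r_vv. Take dot products:
  L(u, v) = r_uu · N̂ = 0,
  M(u, v) = r_uv · N̂ = 7/sqrt(49*u^2 + 49*v^2 + 1),
  N(u, v) = r_vv · N̂ = 0.
Evaluating at (u, v) = (-3, -7/2):
  L = 0, M = 14*sqrt(4169)/4169, N = 0.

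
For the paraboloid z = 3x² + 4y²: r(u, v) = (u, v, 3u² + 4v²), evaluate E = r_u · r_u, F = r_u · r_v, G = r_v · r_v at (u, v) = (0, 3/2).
E = 1;  F = 0;  G = 145

Partials: r_u = (1, 0, 6*u), r_v = (0, 1, 8*v). As functions of (u, v):
  E = r_u · r_u = 36*u^2 + 1,
  F = r_u · r_v = 48*u*v,
  G = r_v · r_v = 64*v^2 + 1.
Evaluating at (u, v) = (0, 3/2): E = 1, F = 0, G = 145.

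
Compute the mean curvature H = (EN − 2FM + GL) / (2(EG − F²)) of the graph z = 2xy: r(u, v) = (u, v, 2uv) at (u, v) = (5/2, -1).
H = sqrt(30)/45

With E = 4*v^2 + 1, F = 4*u*v, G = 4*u^2 + 1, L = 0, M = 2/sqrt(4*u^2 + 4*v^2 + 1), N = 0, assemble
  H = (EN − 2FM + GL) / (2(EG − F²)) = -8*u*v/(4*u^2 + 4*v^2 + 1)^(3/2).
At (u, v) = (5/2, -1): H = sqrt(30)/45.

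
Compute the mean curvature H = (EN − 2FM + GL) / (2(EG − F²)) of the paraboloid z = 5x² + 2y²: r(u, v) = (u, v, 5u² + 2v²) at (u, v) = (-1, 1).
H = 287*sqrt(13)/4563

With E = 100*u^2 + 1, F = 40*u*v, G = 16*v^2 + 1, L = 10/sqrt(100*u^2 + 16*v^2 + 1), M = 0, N = 4/sqrt(100*u^2 + 16*v^2 + 1), assemble
  H = (EN − 2FM + GL) / (2(EG − F²)) = (200*u^2 + 80*v^2 + 7)/(100*u^2 + 16*v^2 + 1)^(3/2).
At (u, v) = (-1, 1): H = 287*sqrt(13)/4563.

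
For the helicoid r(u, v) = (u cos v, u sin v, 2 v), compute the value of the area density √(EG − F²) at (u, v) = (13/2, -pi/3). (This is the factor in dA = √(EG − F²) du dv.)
√(EG − F²)|_{(13/2, -pi/3)} = sqrt(185)/2

E = 1, F = 0, G = u^2 + 4, so EG − F² = u^2 + 4. Taking the positive square root: √(EG − F²) = sqrt(u^2 + 4). At (u, v) = (13/2, -pi/3): sqrt(185)/2.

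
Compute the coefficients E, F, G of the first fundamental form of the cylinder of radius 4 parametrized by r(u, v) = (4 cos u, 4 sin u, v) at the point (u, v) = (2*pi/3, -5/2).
E = 16;  F = 0;  G = 1

Partials: r_u = (-4*sin(u), 4*cos(u), 0), r_v = (0, 0, 1). As functions of (u, v):
  E = r_u · r_u = 16,
  F = r_u · r_v = 0,
  G = r_v · r_v = 1.
Evaluating at (u, v) = (2*pi/3, -5/2): E = 16, F = 0, G = 1.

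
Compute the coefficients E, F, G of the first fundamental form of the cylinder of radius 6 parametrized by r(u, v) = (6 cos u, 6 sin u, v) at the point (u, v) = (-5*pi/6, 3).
E = 36;  F = 0;  G = 1

Partials: r_u = (-6*sin(u), 6*cos(u), 0), r_v = (0, 0, 1). As functions of (u, v):
  E = r_u · r_u = 36,
  F = r_u · r_v = 0,
  G = r_v · r_v = 1.
Evaluating at (u, v) = (-5*pi/6, 3): E = 36, F = 0, G = 1.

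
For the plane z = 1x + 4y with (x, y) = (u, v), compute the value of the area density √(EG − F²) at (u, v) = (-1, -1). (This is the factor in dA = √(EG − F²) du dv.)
√(EG − F²)|_{(-1, -1)} = 3*sqrt(2)

E = 2, F = 4, G = 17, so EG − F² = 18. Taking the positive square root: √(EG − F²) = 3*sqrt(2). At (u, v) = (-1, -1): 3*sqrt(2).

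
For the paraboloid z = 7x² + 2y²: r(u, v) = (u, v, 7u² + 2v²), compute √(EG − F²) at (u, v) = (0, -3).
√(EG − F²)|_{(0, -3)} = sqrt(145)

E = 196*u^2 + 1, F = 56*u*v, G = 16*v^2 + 1; EG − F² = 196*u^2 + 16*v^2 + 1; √(EG − F²) = sqrt(196*u^2 + 16*v^2 + 1). At the given point: sqrt(145).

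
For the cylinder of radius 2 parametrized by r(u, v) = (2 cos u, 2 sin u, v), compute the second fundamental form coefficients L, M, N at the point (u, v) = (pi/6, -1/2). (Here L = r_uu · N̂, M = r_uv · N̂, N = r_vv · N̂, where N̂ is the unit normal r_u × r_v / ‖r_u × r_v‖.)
L = -2;  M = 0;  N = 0

Compute the unit normal N̂(u, v) = (cos(u), sin(u), 0), and the second partials r_uu, r_uv, r_vv. Take dot products:
  L(u, v) = r_uu · N̂ = -2,
  M(u, v) = r_uv · N̂ = 0,
  N(u, v) = r_vv · N̂ = 0.
Evaluating at (u, v) = (pi/6, -1/2):
  L = -2, M = 0, N = 0.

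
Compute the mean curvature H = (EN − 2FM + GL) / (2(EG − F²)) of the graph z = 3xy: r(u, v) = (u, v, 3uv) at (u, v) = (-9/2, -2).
H = -1944*sqrt(877)/769129

With E = 9*v^2 + 1, F = 9*u*v, G = 9*u^2 + 1, L = 0, M = 3/sqrt(9*u^2 + 9*v^2 + 1), N = 0, assemble
  H = (EN − 2FM + GL) / (2(EG − F²)) = -27*u*v/(9*u^2 + 9*v^2 + 1)^(3/2).
At (u, v) = (-9/2, -2): H = -1944*sqrt(877)/769129.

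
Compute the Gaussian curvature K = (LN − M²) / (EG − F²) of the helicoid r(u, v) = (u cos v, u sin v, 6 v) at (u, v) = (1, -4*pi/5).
K = -36/1369

Coefficients of the first fundamental form: E = 1, F = 0, G = u^2 + 36.
Coefficients of the second fundamental form: L = 0, M = -6/sqrt(u^2 + 36), N = 0.
Assemble K = (LN − M²)/(EG − F²) = -36/(u^2 + 36)^2. At (u, v) = (1, -4*pi/5): K = -36/1369.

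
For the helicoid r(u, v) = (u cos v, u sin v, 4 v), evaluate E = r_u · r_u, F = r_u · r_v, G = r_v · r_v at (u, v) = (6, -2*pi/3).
E = 1;  F = 0;  G = 52

Partials: r_u = (cos(v), sin(v), 0), r_v = (-u*sin(v), u*cos(v), 4). As functions of (u, v):
  E = r_u · r_u = 1,
  F = r_u · r_v = 0,
  G = r_v · r_v = u^2 + 16.
Evaluating at (u, v) = (6, -2*pi/3): E = 1, F = 0, G = 52.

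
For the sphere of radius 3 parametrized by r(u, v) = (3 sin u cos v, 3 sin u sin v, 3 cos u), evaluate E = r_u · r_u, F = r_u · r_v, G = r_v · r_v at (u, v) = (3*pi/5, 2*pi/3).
E = 9;  F = 0;  G = 9*sqrt(5)/8 + 45/8

Partials: r_u = (3*cos(u)*cos(v), 3*sin(v)*cos(u), -3*sin(u)), r_v = (-3*sin(u)*sin(v), 3*sin(u)*cos(v), 0). As functions of (u, v):
  E = r_u · r_u = 9,
  F = r_u · r_v = 0,
  G = r_v · r_v = 9*sin(u)^2.
Evaluating at (u, v) = (3*pi/5, 2*pi/3): E = 9, F = 0, G = 9*sqrt(5)/8 + 45/8.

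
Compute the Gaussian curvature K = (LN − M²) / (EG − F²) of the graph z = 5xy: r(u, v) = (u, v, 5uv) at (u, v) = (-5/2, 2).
K = -400/1058841

Coefficients of the first fundamental form: E = 25*v^2 + 1, F = 25*u*v, G = 25*u^2 + 1.
Coefficients of the second fundamental form: L = 0, M = 5/sqrt(25*u^2 + 25*v^2 + 1), N = 0.
Assemble K = (LN − M²)/(EG − F²) = -25/(625*u^4 + 1250*u^2*v^2 + 50*u^2 + 625*v^4 + 50*v^2 + 1). At (u, v) = (-5/2, 2): K = -400/1058841.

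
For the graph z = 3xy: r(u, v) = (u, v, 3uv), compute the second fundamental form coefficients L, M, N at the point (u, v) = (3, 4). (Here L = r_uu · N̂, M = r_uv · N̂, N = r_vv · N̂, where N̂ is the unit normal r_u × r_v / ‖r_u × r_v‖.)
L = 0;  M = 3*sqrt(226)/226;  N = 0

Compute the unit normal N̂(u, v) = (-3*v/sqrt(9*u^2 + 9*v^2 + 1), -3*u/sqrt(9*u^2 + 9*v^2 + 1), 1/sqrt(9*u^2 + 9*v^2 + 1)), and the second partials r_uu, r_uv, r_vv. Take dot products:
  L(u, v) = r_uu · N̂ = 0,
  M(u, v) = r_uv · N̂ = 3/sqrt(9*u^2 + 9*v^2 + 1),
  N(u, v) = r_vv · N̂ = 0.
Evaluating at (u, v) = (3, 4):
  L = 0, M = 3*sqrt(226)/226, N = 0.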